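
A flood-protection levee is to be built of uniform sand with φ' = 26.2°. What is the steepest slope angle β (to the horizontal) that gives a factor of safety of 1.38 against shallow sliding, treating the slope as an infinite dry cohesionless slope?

For an infinite dry cohesionless slope FS = tanφ'/tanβ, so tanβ = tanφ' / FS.
tanβ = tan26.2° / 1.38 = 0.4921 / 1.38 = 0.3566
β = arctan(0.3566) = 19.62°

β = 19.6°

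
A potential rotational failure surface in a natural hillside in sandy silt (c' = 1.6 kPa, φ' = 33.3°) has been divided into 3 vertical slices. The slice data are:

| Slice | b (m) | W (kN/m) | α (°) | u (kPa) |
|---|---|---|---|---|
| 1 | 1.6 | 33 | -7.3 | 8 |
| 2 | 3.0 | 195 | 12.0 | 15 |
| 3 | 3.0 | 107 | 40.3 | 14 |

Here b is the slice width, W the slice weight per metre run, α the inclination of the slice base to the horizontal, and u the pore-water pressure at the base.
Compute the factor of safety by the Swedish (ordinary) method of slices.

Ordinary method of slices: FS = Σ[c'·Δl_i + (W_i cosα_i − u_i·Δl_i)·tanφ'] / Σ W_i sinα_i, with Δl_i = b_i / cosα_i.
Slice 1: Δl = 1.6/cos(-7.3°) = 1.613 m; N'_1 = 33·cos(-7.3°) − 8·1.613 = 19.8; c'Δl = 2.58; W sinα = -4.2
Slice 2: Δl = 3.0/cos12.0° = 3.067 m; N'_2 = 195·cos12.0° − 15·3.067 = 144.7; c'Δl = 4.91; W sinα = 40.5
Slice 3: Δl = 3.0/cos40.3° = 3.934 m; N'_3 = 107·cos40.3° − 14·3.934 = 26.5; c'Δl = 6.29; W sinα = 69.2
Σc'Δl = 13.8 kN/m; ΣN' = 191.1 kN/m; ΣW sinα = 105.6 kN/m
Resisting = 13.8 + 191.1·tan33.3° = 13.8 + 125.5 = 139.3 kN/m
FS = 139.3 / 105.6 = 1.320

FS = 1.32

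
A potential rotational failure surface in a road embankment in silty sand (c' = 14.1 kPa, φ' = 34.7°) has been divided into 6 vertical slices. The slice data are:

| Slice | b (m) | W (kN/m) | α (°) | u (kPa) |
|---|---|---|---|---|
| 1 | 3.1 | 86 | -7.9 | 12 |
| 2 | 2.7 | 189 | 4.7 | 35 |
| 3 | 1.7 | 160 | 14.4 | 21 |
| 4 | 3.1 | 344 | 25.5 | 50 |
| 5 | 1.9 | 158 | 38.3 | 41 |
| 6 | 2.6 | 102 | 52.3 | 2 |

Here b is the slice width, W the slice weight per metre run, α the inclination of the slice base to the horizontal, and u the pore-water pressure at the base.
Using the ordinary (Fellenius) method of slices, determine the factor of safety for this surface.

Ordinary method of slices: FS = Σ[c'·Δl_i + (W_i cosα_i − u_i·Δl_i)·tanφ'] / Σ W_i sinα_i, with Δl_i = b_i / cosα_i.
Slice 1: Δl = 3.1/cos(-7.9°) = 3.130 m; N'_1 = 86·cos(-7.9°) − 12·3.130 = 47.6; c'Δl = 44.13; W sinα = -11.8
Slice 2: Δl = 2.7/cos4.7° = 2.709 m; N'_2 = 189·cos4.7° − 35·2.709 = 93.5; c'Δl = 38.20; W sinα = 15.5
Slice 3: Δl = 1.7/cos14.4° = 1.755 m; N'_3 = 160·cos14.4° − 21·1.755 = 118.1; c'Δl = 24.75; W sinα = 39.8
Slice 4: Δl = 3.1/cos25.5° = 3.435 m; N'_4 = 344·cos25.5° − 50·3.435 = 138.8; c'Δl = 48.43; W sinα = 148.1
Slice 5: Δl = 1.9/cos38.3° = 2.421 m; N'_5 = 158·cos38.3° − 41·2.421 = 24.7; c'Δl = 34.14; W sinα = 97.9
Slice 6: Δl = 2.6/cos52.3° = 4.252 m; N'_6 = 102·cos52.3° − 2·4.252 = 53.9; c'Δl = 59.95; W sinα = 80.7
Σc'Δl = 249.6 kN/m; ΣN' = 476.7 kN/m; ΣW sinα = 370.2 kN/m
Resisting = 249.6 + 476.7·tan34.7° = 249.6 + 330.0 = 579.6 kN/m
FS = 579.6 / 370.2 = 1.566

FS = 1.57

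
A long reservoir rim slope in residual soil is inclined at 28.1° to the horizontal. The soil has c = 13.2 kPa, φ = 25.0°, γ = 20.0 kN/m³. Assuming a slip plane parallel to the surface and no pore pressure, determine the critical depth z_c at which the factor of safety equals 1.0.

z_c = 12.54 m

Setting FS = 1.00 in FS = [c + γz cos²β tanφ] / [γz sinβ cosβ] and solving for z:
z = c / [γ cosβ (FS·sinβ − cosβ·tanφ)]
  = 13.2 / [20.0·cos28.1°·(1.00·sin28.1° − cos28.1°·tan25.0°)]
  = 13.2 / [20.0·0.8821·(1.00·0.4710 − 0.8821·0.4663)]
  = 13.2 / 1.0527 = 12.539 m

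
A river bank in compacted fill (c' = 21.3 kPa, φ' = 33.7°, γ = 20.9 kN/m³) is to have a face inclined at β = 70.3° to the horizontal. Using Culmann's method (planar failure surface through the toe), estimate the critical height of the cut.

Culmann's analysis gives the critical failure plane at α_cr = (β + φ')/2 = (70.3 + 33.7)/2 = 52.0°, and the critical height
H_c = (4c'/γ) · sinβ cosφ' / [1 − cos(β − φ')]
    = (4·21.3/20.9) · sin70.3°·cos33.7° / [1 − cos(36.6°)]
    = 4.077 · 0.9415·0.8320 / [1 − 0.8028]
    = 4.077 · 0.7833 / 0.1972
    = 16.19 m

H_c = 16.19 m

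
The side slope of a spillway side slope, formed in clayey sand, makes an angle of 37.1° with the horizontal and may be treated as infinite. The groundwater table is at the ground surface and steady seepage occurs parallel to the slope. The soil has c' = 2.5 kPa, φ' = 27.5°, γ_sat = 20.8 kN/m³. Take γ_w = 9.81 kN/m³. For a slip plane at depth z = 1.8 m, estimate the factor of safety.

With seepage parallel to the slope and the water table at the surface, the effective normal stress on the slip plane uses the buoyant unit weight γ' = γ_sat − γ_w while the driving shear stress uses γ_sat:
FS = [c' + γ' z cos²β tanφ'] / [γ_sat z sinβ cosβ]
γ' = 20.8 − 9.81 = 10.99 kN/m³
Numerator = 2.5 + 10.99·1.8·cos²37.1°·tan27.5° = 2.5 + 10.99·1.8·0.6361·0.5206 = 9.051 kPa
Denominator = 20.8·1.8·sin37.1°·cos37.1° = 20.8·1.8·0.6032·0.7976 = 18.013 kPa
FS = 9.051 / 18.013 = 0.502

FS = 0.50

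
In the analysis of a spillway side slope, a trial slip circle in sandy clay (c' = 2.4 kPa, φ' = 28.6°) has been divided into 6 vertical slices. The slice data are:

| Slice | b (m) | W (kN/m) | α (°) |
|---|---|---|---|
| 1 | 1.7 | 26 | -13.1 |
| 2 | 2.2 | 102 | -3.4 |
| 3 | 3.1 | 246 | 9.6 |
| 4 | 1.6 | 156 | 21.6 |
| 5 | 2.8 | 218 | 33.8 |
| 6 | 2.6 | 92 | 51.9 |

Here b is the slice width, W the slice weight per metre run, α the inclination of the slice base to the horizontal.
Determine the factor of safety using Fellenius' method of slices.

Ordinary method of slices: FS = Σ[c'·Δl_i + (W_i cosα_i)·tanφ'] / Σ W_i sinα_i, with Δl_i = b_i / cosα_i.
Slice 1: Δl = 1.7/cos(-13.1°) = 1.745 m; N'_1 = 26·cos(-13.1°) = 25.3; c'Δl = 4.19; W sinα = -5.9
Slice 2: Δl = 2.2/cos(-3.4°) = 2.204 m; N'_2 = 102·cos(-3.4°) = 101.8; c'Δl = 5.29; W sinα = -6.0
Slice 3: Δl = 3.1/cos9.6° = 3.144 m; N'_3 = 246·cos9.6° = 242.6; c'Δl = 7.55; W sinα = 41.0
Slice 4: Δl = 1.6/cos21.6° = 1.721 m; N'_4 = 156·cos21.6° = 145.0; c'Δl = 4.13; W sinα = 57.4
Slice 5: Δl = 2.8/cos33.8° = 3.369 m; N'_5 = 218·cos33.8° = 181.2; c'Δl = 8.09; W sinα = 121.3
Slice 6: Δl = 2.6/cos51.9° = 4.214 m; N'_6 = 92·cos51.9° = 56.8; c'Δl = 10.11; W sinα = 72.4
Σc'Δl = 39.4 kN/m; ΣN' = 752.7 kN/m; ΣW sinα = 280.2 kN/m
Resisting = 39.4 + 752.7·tan28.6° = 39.4 + 410.4 = 449.7 kN/m
FS = 449.7 / 280.2 = 1.605

FS = 1.61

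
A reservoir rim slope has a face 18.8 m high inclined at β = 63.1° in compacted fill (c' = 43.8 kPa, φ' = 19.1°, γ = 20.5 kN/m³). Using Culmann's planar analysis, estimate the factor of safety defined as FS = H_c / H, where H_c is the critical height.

H_c = (4c'/γ) · sinβ cosφ' / [1 − cos(β − φ')]
    = (4·43.8/20.5) · sin63.1°·cos19.1° / [1 − cos44.0°]
    = 8.546 · 0.8427 / 0.2807 = 25.66 m
FS = H_c / H = 25.66 / 18.8 = 1.365

FS = 1.36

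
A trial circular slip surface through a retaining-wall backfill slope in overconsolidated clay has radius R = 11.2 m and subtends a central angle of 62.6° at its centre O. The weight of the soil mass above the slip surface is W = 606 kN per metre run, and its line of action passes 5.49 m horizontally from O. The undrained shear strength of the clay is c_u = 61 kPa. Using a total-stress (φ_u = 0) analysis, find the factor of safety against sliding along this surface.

Taking moments about the centre O, the resisting moment is provided by the undrained shear strength acting along the arc:
Arc length L_a = R·θ = 11.2·(62.6°·π/180) = 11.2·1.0926 = 12.24 m
M_R = c_u·L_a·R = 61·12.24·11.2 = 8360.2 kN·m/m
M_D = W·d = 606·5.49 = 3326.9 kN·m/m
FS = M_R / M_D = 8360.2 / 3326.9 = 2.513

FS = 2.51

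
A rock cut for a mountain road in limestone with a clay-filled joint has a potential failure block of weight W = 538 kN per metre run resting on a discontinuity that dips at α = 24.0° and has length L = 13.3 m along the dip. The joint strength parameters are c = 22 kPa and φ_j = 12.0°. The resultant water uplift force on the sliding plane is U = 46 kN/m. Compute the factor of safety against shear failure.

FS = 1.77

Resolving the block weight along and normal to the plane and applying the Mohr–Coulomb strength on the joint:
N' = W cosα − U = 538·cos24.0° − 46 = 445.5 kN/m
Driving force T = W sinα = 538·sin24.0° = 218.8 kN/m
Resisting force R = c·L + N'·tanφ_j = 22·13.3 + 445.5·tan12.0° = 292.6 + 94.7 = 387.3 kN/m
FS = R / T = 387.3 / 218.8 = 1.770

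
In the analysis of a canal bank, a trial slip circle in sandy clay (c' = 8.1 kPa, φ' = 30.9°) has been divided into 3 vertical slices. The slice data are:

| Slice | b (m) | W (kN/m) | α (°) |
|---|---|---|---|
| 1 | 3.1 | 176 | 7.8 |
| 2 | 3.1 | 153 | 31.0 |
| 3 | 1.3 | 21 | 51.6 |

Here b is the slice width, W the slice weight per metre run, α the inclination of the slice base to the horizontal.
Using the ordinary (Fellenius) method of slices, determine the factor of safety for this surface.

FS = 2.20

Ordinary method of slices: FS = Σ[c'·Δl_i + (W_i cosα_i)·tanφ'] / Σ W_i sinα_i, with Δl_i = b_i / cosα_i.
Slice 1: Δl = 3.1/cos7.8° = 3.129 m; N'_1 = 176·cos7.8° = 174.4; c'Δl = 25.34; W sinα = 23.9
Slice 2: Δl = 3.1/cos31.0° = 3.617 m; N'_2 = 153·cos31.0° = 131.1; c'Δl = 29.29; W sinα = 78.8
Slice 3: Δl = 1.3/cos51.6° = 2.093 m; N'_3 = 21·cos51.6° = 13.0; c'Δl = 16.95; W sinα = 16.5
Σc'Δl = 71.6 kN/m; ΣN' = 318.6 kN/m; ΣW sinα = 119.1 kN/m
Resisting = 71.6 + 318.6·tan30.9° = 71.6 + 190.7 = 262.2 kN/m
FS = 262.2 / 119.1 = 2.201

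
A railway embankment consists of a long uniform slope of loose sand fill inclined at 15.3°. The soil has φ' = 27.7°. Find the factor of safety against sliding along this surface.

For a dry cohesionless infinite slope the factor of safety is FS = tanφ' / tanβ.
FS = tan27.7° / tan15.3° = 0.5250 / 0.2736 = 1.919

FS = 1.92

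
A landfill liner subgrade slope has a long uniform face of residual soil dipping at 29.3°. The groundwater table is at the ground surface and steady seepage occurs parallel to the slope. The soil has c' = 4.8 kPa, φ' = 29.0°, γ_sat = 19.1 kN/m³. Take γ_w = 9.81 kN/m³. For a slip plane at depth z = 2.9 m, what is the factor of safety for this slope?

With seepage parallel to the slope and the water table at the surface, the effective normal stress on the slip plane uses the buoyant unit weight γ' = γ_sat − γ_w while the driving shear stress uses γ_sat:
FS = [c' + γ' z cos²β tanφ'] / [γ_sat z sinβ cosβ]
γ' = 19.1 − 9.81 = 9.29 kN/m³
Numerator = 4.8 + 9.29·2.9·cos²29.3°·tan29.0° = 4.8 + 9.29·2.9·0.7605·0.5543 = 16.157 kPa
Denominator = 19.1·2.9·sin29.3°·cos29.3° = 19.1·2.9·0.4894·0.8721 = 23.639 kPa
FS = 16.157 / 23.639 = 0.683

FS = 0.68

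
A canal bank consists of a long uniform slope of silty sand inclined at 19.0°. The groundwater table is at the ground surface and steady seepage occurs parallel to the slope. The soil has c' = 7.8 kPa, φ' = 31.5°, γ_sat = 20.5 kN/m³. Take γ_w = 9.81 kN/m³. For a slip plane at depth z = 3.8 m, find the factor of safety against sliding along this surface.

FS = 1.25

With seepage parallel to the slope and the water table at the surface, the effective normal stress on the slip plane uses the buoyant unit weight γ' = γ_sat − γ_w while the driving shear stress uses γ_sat:
FS = [c' + γ' z cos²β tanφ'] / [γ_sat z sinβ cosβ]
γ' = 20.5 − 9.81 = 10.69 kN/m³
Numerator = 7.8 + 10.69·3.8·cos²19.0°·tan31.5° = 7.8 + 10.69·3.8·0.8940·0.6128 = 30.055 kPa
Denominator = 20.5·3.8·sin19.0°·cos19.0° = 20.5·3.8·0.3256·0.9455 = 23.980 kPa
FS = 30.055 / 23.980 = 1.253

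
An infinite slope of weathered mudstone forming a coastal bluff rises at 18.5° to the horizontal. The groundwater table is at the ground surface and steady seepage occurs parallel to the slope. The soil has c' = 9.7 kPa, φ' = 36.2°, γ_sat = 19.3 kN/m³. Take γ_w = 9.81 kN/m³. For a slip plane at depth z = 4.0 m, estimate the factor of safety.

With seepage parallel to the slope and the water table at the surface, the effective normal stress on the slip plane uses the buoyant unit weight γ' = γ_sat − γ_w while the driving shear stress uses γ_sat:
FS = [c' + γ' z cos²β tanφ'] / [γ_sat z sinβ cosβ]
γ' = 19.3 − 9.81 = 9.49 kN/m³
Numerator = 9.7 + 9.49·4.0·cos²18.5°·tan36.2° = 9.7 + 9.49·4.0·0.8993·0.7319 = 34.685 kPa
Denominator = 19.3·4.0·sin18.5°·cos18.5° = 19.3·4.0·0.3173·0.9483 = 23.230 kPa
FS = 34.685 / 23.230 = 1.493

FS = 1.49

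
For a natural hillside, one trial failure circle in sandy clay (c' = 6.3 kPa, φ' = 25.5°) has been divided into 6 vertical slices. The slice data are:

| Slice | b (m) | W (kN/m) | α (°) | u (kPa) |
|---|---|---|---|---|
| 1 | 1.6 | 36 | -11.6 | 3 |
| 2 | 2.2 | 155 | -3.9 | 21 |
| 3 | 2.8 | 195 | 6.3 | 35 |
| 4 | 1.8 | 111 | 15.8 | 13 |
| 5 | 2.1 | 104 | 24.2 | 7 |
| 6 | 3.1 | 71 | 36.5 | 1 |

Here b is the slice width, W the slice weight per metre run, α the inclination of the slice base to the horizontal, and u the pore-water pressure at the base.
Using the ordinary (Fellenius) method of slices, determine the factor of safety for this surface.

Ordinary method of slices: FS = Σ[c'·Δl_i + (W_i cosα_i − u_i·Δl_i)·tanφ'] / Σ W_i sinα_i, with Δl_i = b_i / cosα_i.
Slice 1: Δl = 1.6/cos(-11.6°) = 1.633 m; N'_1 = 36·cos(-11.6°) − 3·1.633 = 30.4; c'Δl = 10.29; W sinα = -7.2
Slice 2: Δl = 2.2/cos(-3.9°) = 2.205 m; N'_2 = 155·cos(-3.9°) − 21·2.205 = 108.3; c'Δl = 13.89; W sinα = -10.5
Slice 3: Δl = 2.8/cos6.3° = 2.817 m; N'_3 = 195·cos6.3° − 35·2.817 = 95.2; c'Δl = 17.75; W sinα = 21.4
Slice 4: Δl = 1.8/cos15.8° = 1.871 m; N'_4 = 111·cos15.8° − 13·1.871 = 82.5; c'Δl = 11.79; W sinα = 30.2
Slice 5: Δl = 2.1/cos24.2° = 2.302 m; N'_5 = 104·cos24.2° − 7·2.302 = 78.7; c'Δl = 14.50; W sinα = 42.6
Slice 6: Δl = 3.1/cos36.5° = 3.856 m; N'_6 = 71·cos36.5° − 1·3.856 = 53.2; c'Δl = 24.30; W sinα = 42.2
Σc'Δl = 92.5 kN/m; ΣN' = 448.4 kN/m; ΣW sinα = 118.7 kN/m
Resisting = 92.5 + 448.4·tan25.5° = 92.5 + 213.9 = 306.4 kN/m
FS = 306.4 / 118.7 = 2.581

FS = 2.58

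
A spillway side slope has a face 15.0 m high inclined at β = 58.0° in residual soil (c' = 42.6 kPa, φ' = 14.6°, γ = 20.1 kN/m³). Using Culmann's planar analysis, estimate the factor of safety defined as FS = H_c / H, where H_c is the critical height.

H_c = (4c'/γ) · sinβ cosφ' / [1 − cos(β − φ')]
    = (4·42.6/20.1) · sin58.0°·cos14.6° / [1 − cos43.4°]
    = 8.478 · 0.8207 / 0.2734 = 25.44 m
FS = H_c / H = 25.44 / 15.0 = 1.696

FS = 1.70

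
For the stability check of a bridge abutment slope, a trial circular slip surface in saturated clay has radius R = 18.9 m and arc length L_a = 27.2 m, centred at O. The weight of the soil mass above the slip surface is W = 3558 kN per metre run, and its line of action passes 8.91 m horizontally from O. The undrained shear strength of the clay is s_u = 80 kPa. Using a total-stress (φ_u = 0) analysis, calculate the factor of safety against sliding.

FS = 1.30

Taking moments about the centre O, the resisting moment is provided by the undrained shear strength acting along the arc:
M_R = s_u·L_a·R = 80·27.20·18.9 = 41126.4 kN·m/m
M_D = W·d = 3558·8.91 = 31701.8 kN·m/m
FS = M_R / M_D = 41126.4 / 31701.8 = 1.297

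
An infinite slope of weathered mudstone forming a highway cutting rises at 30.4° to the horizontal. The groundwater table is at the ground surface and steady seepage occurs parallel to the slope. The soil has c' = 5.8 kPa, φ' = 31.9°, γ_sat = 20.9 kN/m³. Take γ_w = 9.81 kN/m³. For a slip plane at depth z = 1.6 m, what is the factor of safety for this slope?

FS = 0.96

With seepage parallel to the slope and the water table at the surface, the effective normal stress on the slip plane uses the buoyant unit weight γ' = γ_sat − γ_w while the driving shear stress uses γ_sat:
FS = [c' + γ' z cos²β tanφ'] / [γ_sat z sinβ cosβ]
γ' = 20.9 − 9.81 = 11.09 kN/m³
Numerator = 5.8 + 11.09·1.6·cos²30.4°·tan31.9° = 5.8 + 11.09·1.6·0.7439·0.6224 = 14.016 kPa
Denominator = 20.9·1.6·sin30.4°·cos30.4° = 20.9·1.6·0.5060·0.8625 = 14.595 kPa
FS = 14.016 / 14.595 = 0.960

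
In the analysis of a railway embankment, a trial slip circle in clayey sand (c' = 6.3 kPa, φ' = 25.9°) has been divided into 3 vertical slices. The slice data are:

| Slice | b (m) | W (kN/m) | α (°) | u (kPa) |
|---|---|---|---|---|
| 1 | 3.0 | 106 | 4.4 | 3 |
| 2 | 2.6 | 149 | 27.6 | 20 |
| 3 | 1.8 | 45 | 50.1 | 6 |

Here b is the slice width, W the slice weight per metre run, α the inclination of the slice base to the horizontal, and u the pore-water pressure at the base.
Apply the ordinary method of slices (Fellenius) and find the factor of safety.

Ordinary method of slices: FS = Σ[c'·Δl_i + (W_i cosα_i − u_i·Δl_i)·tanφ'] / Σ W_i sinα_i, with Δl_i = b_i / cosα_i.
Slice 1: Δl = 3.0/cos4.4° = 3.009 m; N'_1 = 106·cos4.4° − 3·3.009 = 96.7; c'Δl = 18.96; W sinα = 8.1
Slice 2: Δl = 2.6/cos27.6° = 2.934 m; N'_2 = 149·cos27.6° − 20·2.934 = 73.4; c'Δl = 18.48; W sinα = 69.0
Slice 3: Δl = 1.8/cos50.1° = 2.806 m; N'_3 = 45·cos50.1° − 6·2.806 = 12.0; c'Δl = 17.68; W sinα = 34.5
Σc'Δl = 55.1 kN/m; ΣN' = 182.1 kN/m; ΣW sinα = 111.7 kN/m
Resisting = 55.1 + 182.1·tan25.9° = 55.1 + 88.4 = 143.5 kN/m
FS = 143.5 / 111.7 = 1.285

FS = 1.29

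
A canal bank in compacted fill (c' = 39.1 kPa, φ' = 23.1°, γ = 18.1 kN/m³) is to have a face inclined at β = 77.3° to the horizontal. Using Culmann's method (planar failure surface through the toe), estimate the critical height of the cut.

H_c = 18.68 m

Culmann's analysis gives the critical failure plane at α_cr = (β + φ')/2 = (77.3 + 23.1)/2 = 50.2°, and the critical height
H_c = (4c'/γ) · sinβ cosφ' / [1 − cos(β − φ')]
    = (4·39.1/18.1) · sin77.3°·cos23.1° / [1 − cos(54.2°)]
    = 8.641 · 0.9755·0.9198 / [1 − 0.5850]
    = 8.641 · 0.8973 / 0.4150
    = 18.68 m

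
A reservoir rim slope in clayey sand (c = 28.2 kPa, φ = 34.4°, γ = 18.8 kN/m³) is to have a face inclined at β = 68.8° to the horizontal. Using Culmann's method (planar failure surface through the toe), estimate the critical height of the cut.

Culmann's analysis gives the critical failure plane at α_cr = (β + φ)/2 = (68.8 + 34.4)/2 = 51.6°, and the critical height
H_c = (4c/γ) · sinβ cosφ / [1 − cos(β − φ)]
    = (4·28.2/18.8) · sin68.8°·cos34.4° / [1 − cos(34.4°)]
    = 6.000 · 0.9323·0.8251 / [1 − 0.8251]
    = 6.000 · 0.7693 / 0.1749
    = 26.39 m

H_c = 26.39 m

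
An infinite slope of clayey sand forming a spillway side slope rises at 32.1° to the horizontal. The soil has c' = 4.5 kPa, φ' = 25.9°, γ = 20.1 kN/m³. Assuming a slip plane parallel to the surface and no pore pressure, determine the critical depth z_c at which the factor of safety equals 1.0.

Setting FS = 1.00 in FS = [c' + γz cos²β tanφ'] / [γz sinβ cosβ] and solving for z:
z = c' / [γ cosβ (FS·sinβ − cosβ·tanφ')]
  = 4.5 / [20.1·cos32.1°·(1.00·sin32.1° − cos32.1°·tan25.9°)]
  = 4.5 / [20.1·0.8471·(1.00·0.5314 − 0.8471·0.4856)]
  = 4.5 / 2.0443 = 2.201 m

z_c = 2.20 m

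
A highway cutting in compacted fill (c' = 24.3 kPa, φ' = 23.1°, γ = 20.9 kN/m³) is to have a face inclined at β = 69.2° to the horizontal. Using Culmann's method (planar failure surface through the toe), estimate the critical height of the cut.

Culmann's analysis gives the critical failure plane at α_cr = (β + φ')/2 = (69.2 + 23.1)/2 = 46.2°, and the critical height
H_c = (4c'/γ) · sinβ cosφ' / [1 − cos(β − φ')]
    = (4·24.3/20.9) · sin69.2°·cos23.1° / [1 − cos(46.1°)]
    = 4.651 · 0.9348·0.9198 / [1 − 0.6934]
    = 4.651 · 0.8599 / 0.3066
    = 13.04 m

H_c = 13.04 m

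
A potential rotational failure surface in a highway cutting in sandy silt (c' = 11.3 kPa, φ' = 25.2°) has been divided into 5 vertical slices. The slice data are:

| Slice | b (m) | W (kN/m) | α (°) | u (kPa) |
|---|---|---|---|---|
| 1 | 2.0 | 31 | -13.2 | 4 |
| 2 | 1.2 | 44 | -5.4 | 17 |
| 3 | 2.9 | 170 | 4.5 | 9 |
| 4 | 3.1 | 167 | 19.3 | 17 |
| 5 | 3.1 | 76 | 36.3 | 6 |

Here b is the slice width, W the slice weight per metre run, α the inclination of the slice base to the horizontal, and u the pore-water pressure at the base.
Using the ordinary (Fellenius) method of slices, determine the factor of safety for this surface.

Ordinary method of slices: FS = Σ[c'·Δl_i + (W_i cosα_i − u_i·Δl_i)·tanφ'] / Σ W_i sinα_i, with Δl_i = b_i / cosα_i.
Slice 1: Δl = 2.0/cos(-13.2°) = 2.054 m; N'_1 = 31·cos(-13.2°) − 4·2.054 = 22.0; c'Δl = 23.21; W sinα = -7.1
Slice 2: Δl = 1.2/cos(-5.4°) = 1.205 m; N'_2 = 44·cos(-5.4°) − 17·1.205 = 23.3; c'Δl = 13.62; W sinα = -4.1
Slice 3: Δl = 2.9/cos4.5° = 2.909 m; N'_3 = 170·cos4.5° − 9·2.909 = 143.3; c'Δl = 32.87; W sinα = 13.3
Slice 4: Δl = 3.1/cos19.3° = 3.285 m; N'_4 = 167·cos19.3° − 17·3.285 = 101.8; c'Δl = 37.12; W sinα = 55.2
Slice 5: Δl = 3.1/cos36.3° = 3.846 m; N'_5 = 76·cos36.3° − 6·3.846 = 38.2; c'Δl = 43.47; W sinα = 45.0
Σc'Δl = 150.3 kN/m; ΣN' = 328.5 kN/m; ΣW sinα = 102.3 kN/m
Resisting = 150.3 + 328.5·tan25.2° = 150.3 + 154.6 = 304.9 kN/m
FS = 304.9 / 102.3 = 2.980

FS = 2.98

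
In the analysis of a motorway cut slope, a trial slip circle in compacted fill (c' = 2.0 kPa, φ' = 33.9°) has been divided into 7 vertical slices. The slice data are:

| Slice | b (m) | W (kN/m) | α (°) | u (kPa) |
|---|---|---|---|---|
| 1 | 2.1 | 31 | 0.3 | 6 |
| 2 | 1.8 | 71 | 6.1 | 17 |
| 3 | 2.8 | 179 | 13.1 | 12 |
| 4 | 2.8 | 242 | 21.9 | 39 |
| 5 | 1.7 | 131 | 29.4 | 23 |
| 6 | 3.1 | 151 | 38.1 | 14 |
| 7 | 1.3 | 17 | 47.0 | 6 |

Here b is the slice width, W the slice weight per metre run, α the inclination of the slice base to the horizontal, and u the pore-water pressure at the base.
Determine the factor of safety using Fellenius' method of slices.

FS = 1.07

Ordinary method of slices: FS = Σ[c'·Δl_i + (W_i cosα_i − u_i·Δl_i)·tanφ'] / Σ W_i sinα_i, with Δl_i = b_i / cosα_i.
Slice 1: Δl = 2.1/cos0.3° = 2.100 m; N'_1 = 31·cos0.3° − 6·2.100 = 18.4; c'Δl = 4.20; W sinα = 0.2
Slice 2: Δl = 1.8/cos6.1° = 1.810 m; N'_2 = 71·cos6.1° − 17·1.810 = 39.8; c'Δl = 3.62; W sinα = 7.5
Slice 3: Δl = 2.8/cos13.1° = 2.875 m; N'_3 = 179·cos13.1° − 12·2.875 = 139.8; c'Δl = 5.75; W sinα = 40.6
Slice 4: Δl = 2.8/cos21.9° = 3.018 m; N'_4 = 242·cos21.9° − 39·3.018 = 106.8; c'Δl = 6.04; W sinα = 90.3
Slice 5: Δl = 1.7/cos29.4° = 1.951 m; N'_5 = 131·cos29.4° − 23·1.951 = 69.2; c'Δl = 3.90; W sinα = 64.3
Slice 6: Δl = 3.1/cos38.1° = 3.939 m; N'_6 = 151·cos38.1° − 14·3.939 = 63.7; c'Δl = 7.88; W sinα = 93.2
Slice 7: Δl = 1.3/cos47.0° = 1.906 m; N'_7 = 17·cos47.0° − 6·1.906 = 0.2; c'Δl = 3.81; W sinα = 12.4
Σc'Δl = 35.2 kN/m; ΣN' = 438.0 kN/m; ΣW sinα = 308.5 kN/m
Resisting = 35.2 + 438.0·tan33.9° = 35.2 + 294.3 = 329.5 kN/m
FS = 329.5 / 308.5 = 1.068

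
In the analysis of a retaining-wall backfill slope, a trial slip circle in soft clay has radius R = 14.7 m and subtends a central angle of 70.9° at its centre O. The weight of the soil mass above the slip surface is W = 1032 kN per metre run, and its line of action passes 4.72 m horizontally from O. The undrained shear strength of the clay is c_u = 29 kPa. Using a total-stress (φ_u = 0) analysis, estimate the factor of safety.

Taking moments about the centre O, the resisting moment is provided by the undrained shear strength acting along the arc:
Arc length L_a = R·θ = 14.7·(70.9°·π/180) = 14.7·1.2374 = 18.19 m
M_R = c_u·L_a·R = 29·18.19·14.7 = 7754.5 kN·m/m
M_D = W·d = 1032·4.72 = 4871.0 kN·m/m
FS = M_R / M_D = 7754.5 / 4871.0 = 1.592

FS = 1.59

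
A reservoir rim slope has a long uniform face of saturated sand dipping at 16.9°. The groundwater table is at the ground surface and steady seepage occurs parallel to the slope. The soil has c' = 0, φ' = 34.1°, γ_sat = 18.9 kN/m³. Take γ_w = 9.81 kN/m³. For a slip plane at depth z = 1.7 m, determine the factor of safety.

With seepage parallel to the slope and the water table at the surface, the effective normal stress on the slip plane uses the buoyant unit weight γ' = γ_sat − γ_w while the driving shear stress uses γ_sat:
FS = [c' + γ' z cos²β tanφ'] / [γ_sat z sinβ cosβ]
(For c' = 0 this reduces to FS = (γ'/γ_sat)·tanφ'/tanβ.)
γ' = 18.9 − 9.81 = 9.09 kN/m³
Numerator = 0.0 + 9.09·1.7·cos²16.9°·tan34.1° = 0.0 + 9.09·1.7·0.9155·0.6771 = 9.578 kPa
Denominator = 18.9·1.7·sin16.9°·cos16.9° = 18.9·1.7·0.2907·0.9568 = 8.937 kPa
FS = 9.578 / 8.937 = 1.072

FS = 1.07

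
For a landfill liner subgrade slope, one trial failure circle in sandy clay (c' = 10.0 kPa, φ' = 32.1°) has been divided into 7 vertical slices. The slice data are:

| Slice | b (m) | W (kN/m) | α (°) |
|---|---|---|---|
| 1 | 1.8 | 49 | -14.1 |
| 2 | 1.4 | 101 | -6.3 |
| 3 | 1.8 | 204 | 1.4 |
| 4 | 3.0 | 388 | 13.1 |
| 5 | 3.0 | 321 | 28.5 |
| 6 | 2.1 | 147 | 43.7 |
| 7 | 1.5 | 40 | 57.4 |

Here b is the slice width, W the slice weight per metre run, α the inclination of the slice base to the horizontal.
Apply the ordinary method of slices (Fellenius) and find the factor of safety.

Ordinary method of slices: FS = Σ[c'·Δl_i + (W_i cosα_i)·tanφ'] / Σ W_i sinα_i, with Δl_i = b_i / cosα_i.
Slice 1: Δl = 1.8/cos(-14.1°) = 1.856 m; N'_1 = 49·cos(-14.1°) = 47.5; c'Δl = 18.56; W sinα = -11.9
Slice 2: Δl = 1.4/cos(-6.3°) = 1.409 m; N'_2 = 101·cos(-6.3°) = 100.4; c'Δl = 14.09; W sinα = -11.1
Slice 3: Δl = 1.8/cos1.4° = 1.801 m; N'_3 = 204·cos1.4° = 203.9; c'Δl = 18.01; W sinα = 5.0
Slice 4: Δl = 3.0/cos13.1° = 3.080 m; N'_4 = 388·cos13.1° = 377.9; c'Δl = 30.80; W sinα = 87.9
Slice 5: Δl = 3.0/cos28.5° = 3.414 m; N'_5 = 321·cos28.5° = 282.1; c'Δl = 34.14; W sinα = 153.2
Slice 6: Δl = 2.1/cos43.7° = 2.905 m; N'_6 = 147·cos43.7° = 106.3; c'Δl = 29.05; W sinα = 101.6
Slice 7: Δl = 1.5/cos57.4° = 2.784 m; N'_7 = 40·cos57.4° = 21.6; c'Δl = 27.84; W sinα = 33.7
Σc'Δl = 172.5 kN/m; ΣN' = 1139.7 kN/m; ΣW sinα = 358.3 kN/m
Resisting = 172.5 + 1139.7·tan32.1° = 172.5 + 714.9 = 887.4 kN/m
FS = 887.4 / 358.3 = 2.476

FS = 2.48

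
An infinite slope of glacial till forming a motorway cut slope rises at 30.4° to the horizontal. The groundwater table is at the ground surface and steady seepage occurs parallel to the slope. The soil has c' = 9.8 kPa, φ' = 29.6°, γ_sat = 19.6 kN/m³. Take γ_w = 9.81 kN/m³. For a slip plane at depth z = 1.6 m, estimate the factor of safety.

FS = 1.20

With seepage parallel to the slope and the water table at the surface, the effective normal stress on the slip plane uses the buoyant unit weight γ' = γ_sat − γ_w while the driving shear stress uses γ_sat:
FS = [c' + γ' z cos²β tanφ'] / [γ_sat z sinβ cosβ]
γ' = 19.6 − 9.81 = 9.79 kN/m³
Numerator = 9.8 + 9.79·1.6·cos²30.4°·tan29.6° = 9.8 + 9.79·1.6·0.7439·0.5681 = 16.420 kPa
Denominator = 19.6·1.6·sin30.4°·cos30.4° = 19.6·1.6·0.5060·0.8625 = 13.687 kPa
FS = 16.420 / 13.687 = 1.200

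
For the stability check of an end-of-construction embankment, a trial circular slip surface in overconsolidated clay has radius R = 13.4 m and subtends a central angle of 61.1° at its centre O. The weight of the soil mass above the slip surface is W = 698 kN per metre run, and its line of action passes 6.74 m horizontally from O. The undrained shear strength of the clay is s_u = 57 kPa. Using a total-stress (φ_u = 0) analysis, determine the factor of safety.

Taking moments about the centre O, the resisting moment is provided by the undrained shear strength acting along the arc:
Arc length L_a = R·θ = 13.4·(61.1°·π/180) = 13.4·1.0664 = 14.29 m
M_R = s_u·L_a·R = 57·14.29·13.4 = 10914.5 kN·m/m
M_D = W·d = 698·6.74 = 4704.5 kN·m/m
FS = M_R / M_D = 10914.5 / 4704.5 = 2.320

FS = 2.32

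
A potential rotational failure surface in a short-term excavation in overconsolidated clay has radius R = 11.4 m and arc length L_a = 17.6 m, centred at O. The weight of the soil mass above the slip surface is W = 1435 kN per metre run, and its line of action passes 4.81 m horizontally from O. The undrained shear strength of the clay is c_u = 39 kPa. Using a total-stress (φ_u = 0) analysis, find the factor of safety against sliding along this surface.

FS = 1.13

Taking moments about the centre O, the resisting moment is provided by the undrained shear strength acting along the arc:
M_R = c_u·L_a·R = 39·17.60·11.4 = 7825.0 kN·m/m
M_D = W·d = 1435·4.81 = 6902.3 kN·m/m
FS = M_R / M_D = 7825.0 / 6902.3 = 1.134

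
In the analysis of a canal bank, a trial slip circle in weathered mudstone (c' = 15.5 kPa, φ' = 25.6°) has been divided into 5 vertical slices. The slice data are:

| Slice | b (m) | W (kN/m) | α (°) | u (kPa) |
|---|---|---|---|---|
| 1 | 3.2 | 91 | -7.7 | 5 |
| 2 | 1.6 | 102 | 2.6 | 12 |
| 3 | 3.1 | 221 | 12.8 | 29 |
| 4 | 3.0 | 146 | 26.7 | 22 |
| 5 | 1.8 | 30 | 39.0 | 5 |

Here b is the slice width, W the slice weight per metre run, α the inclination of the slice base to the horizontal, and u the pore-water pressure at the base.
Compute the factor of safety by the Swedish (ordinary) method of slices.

Ordinary method of slices: FS = Σ[c'·Δl_i + (W_i cosα_i − u_i·Δl_i)·tanφ'] / Σ W_i sinα_i, with Δl_i = b_i / cosα_i.
Slice 1: Δl = 3.2/cos(-7.7°) = 3.229 m; N'_1 = 91·cos(-7.7°) − 5·3.229 = 74.0; c'Δl = 50.05; W sinα = -12.2
Slice 2: Δl = 1.6/cos2.6° = 1.602 m; N'_2 = 102·cos2.6° − 12·1.602 = 82.7; c'Δl = 24.83; W sinα = 4.6
Slice 3: Δl = 3.1/cos12.8° = 3.179 m; N'_3 = 221·cos12.8° − 29·3.179 = 123.3; c'Δl = 49.27; W sinα = 49.0
Slice 4: Δl = 3.0/cos26.7° = 3.358 m; N'_4 = 146·cos26.7° − 22·3.358 = 56.6; c'Δl = 52.05; W sinα = 65.6
Slice 5: Δl = 1.8/cos39.0° = 2.316 m; N'_5 = 30·cos39.0° − 5·2.316 = 11.7; c'Δl = 35.90; W sinα = 18.9
Σc'Δl = 212.1 kN/m; ΣN' = 348.3 kN/m; ΣW sinα = 125.9 kN/m
Resisting = 212.1 + 348.3·tan25.6° = 212.1 + 166.9 = 379.0 kN/m
FS = 379.0 / 125.9 = 3.011

FS = 3.01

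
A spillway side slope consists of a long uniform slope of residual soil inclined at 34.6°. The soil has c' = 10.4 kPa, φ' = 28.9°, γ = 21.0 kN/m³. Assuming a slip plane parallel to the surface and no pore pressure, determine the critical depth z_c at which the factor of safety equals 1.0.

z_c = 5.30 m

Setting FS = 1.00 in FS = [c' + γz cos²β tanφ'] / [γz sinβ cosβ] and solving for z:
z = c' / [γ cosβ (FS·sinβ − cosβ·tanφ')]
  = 10.4 / [21.0·cos34.6°·(1.00·sin34.6° − cos34.6°·tan28.9°)]
  = 10.4 / [21.0·0.8231·(1.00·0.5678 − 0.8231·0.5520)]
  = 10.4 / 1.9610 = 5.303 m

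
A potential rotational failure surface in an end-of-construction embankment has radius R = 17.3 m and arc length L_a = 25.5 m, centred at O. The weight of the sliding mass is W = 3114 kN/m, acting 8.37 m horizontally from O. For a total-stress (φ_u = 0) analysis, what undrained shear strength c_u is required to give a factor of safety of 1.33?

FS = c_u·L_a·R / (W·d), so c_u = FS·W·d / (L_a·R).
c_u = 1.33·3114·8.37 / (25.50·17.3) = 34665.4 / 441.15 = 78.58 kPa

c_u = 78.6 kPa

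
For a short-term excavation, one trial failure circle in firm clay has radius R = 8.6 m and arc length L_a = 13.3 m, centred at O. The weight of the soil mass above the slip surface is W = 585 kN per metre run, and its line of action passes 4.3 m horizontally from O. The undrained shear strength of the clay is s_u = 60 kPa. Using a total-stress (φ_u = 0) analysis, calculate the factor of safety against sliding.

FS = 2.73

Taking moments about the centre O, the resisting moment is provided by the undrained shear strength acting along the arc:
M_R = s_u·L_a·R = 60·13.30·8.6 = 6862.8 kN·m/m
M_D = W·d = 585·4.3 = 2515.5 kN·m/m
FS = M_R / M_D = 6862.8 / 2515.5 = 2.728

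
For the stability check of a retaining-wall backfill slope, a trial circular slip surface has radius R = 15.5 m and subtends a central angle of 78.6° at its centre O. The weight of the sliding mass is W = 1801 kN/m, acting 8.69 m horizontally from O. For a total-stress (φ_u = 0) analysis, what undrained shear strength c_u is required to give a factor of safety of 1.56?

c_u = 74.1 kPa

FS = c_u·L_a·R / (W·d), so c_u = FS·W·d / (L_a·R).
Arc length L_a = R·θ = 15.5·(78.6°·π/180) = 15.5·1.3718 = 21.26 m
c_u = 1.56·1801·8.69 / (21.26·15.5) = 24415.1 / 329.58 = 74.08 kPa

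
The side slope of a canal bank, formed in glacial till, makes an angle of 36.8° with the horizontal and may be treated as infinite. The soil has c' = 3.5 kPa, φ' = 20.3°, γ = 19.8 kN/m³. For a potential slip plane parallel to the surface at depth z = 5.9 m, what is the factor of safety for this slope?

FS = 0.56

For an infinite slope with a slip plane parallel to the surface (no pore pressure): FS = [c' + γz cos²β tanφ'] / [γz sinβ cosβ].
γz = 19.8·5.9 = 116.82 kN/m²
Numerator = 3.5 + 116.82·cos²36.8°·tan20.3° = 3.5 + 116.82·0.6412·0.3699 = 31.207 kPa
Denominator = 116.82·sin36.8°·cos36.8° = 116.82·0.5990·0.8007 = 56.034 kPa
FS = 31.207 / 56.034 = 0.557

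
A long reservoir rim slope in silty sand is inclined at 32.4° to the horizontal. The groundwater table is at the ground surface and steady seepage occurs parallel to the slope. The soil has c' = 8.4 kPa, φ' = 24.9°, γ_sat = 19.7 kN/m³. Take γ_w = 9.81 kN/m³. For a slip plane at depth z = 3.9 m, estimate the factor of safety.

With seepage parallel to the slope and the water table at the surface, the effective normal stress on the slip plane uses the buoyant unit weight γ' = γ_sat − γ_w while the driving shear stress uses γ_sat:
FS = [c' + γ' z cos²β tanφ'] / [γ_sat z sinβ cosβ]
γ' = 19.7 − 9.81 = 9.89 kN/m³
Numerator = 8.4 + 9.89·3.9·cos²32.4°·tan24.9° = 8.4 + 9.89·3.9·0.7129·0.4642 = 21.164 kPa
Denominator = 19.7·3.9·sin32.4°·cos32.4° = 19.7·3.9·0.5358·0.8443 = 34.759 kPa
FS = 21.164 / 34.759 = 0.609

FS = 0.61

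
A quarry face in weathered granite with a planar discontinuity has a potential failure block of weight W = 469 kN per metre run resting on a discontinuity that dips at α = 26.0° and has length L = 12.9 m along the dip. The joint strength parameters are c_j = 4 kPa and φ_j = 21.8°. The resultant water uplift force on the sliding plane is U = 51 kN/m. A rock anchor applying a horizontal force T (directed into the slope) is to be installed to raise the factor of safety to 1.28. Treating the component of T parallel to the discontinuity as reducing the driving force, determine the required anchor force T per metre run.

Resolving forces along and normal to the sliding plane, with the horizontal anchor force T adding T·sinα to the effective normal force and T·cosα acting up the plane against the driving force:
FS = [c_jL + (W cosα − U + T sinα) tanφ_j] / [W sinα − T cosα]
Without the anchor: N' = 370.5 kN/m, driving T_d = 205.6 kN/m, resisting R = 4·12.9 + 370.5·tan21.8° = 199.8 kN/m, FS = 0.97.
Setting FS = 1.28 and solving for T:
1.28·(205.6 − T cos26.0°) = 199.8 + T sin26.0°·tan21.8°
T·(sin26.0°·tan21.8° + 1.28·cos26.0°) = 1.28·205.6 − 199.8
T·(0.4384·0.4000 + 1.28·0.8988) = 263.2 − 199.8 = 63.4
T·1.3258 = 63.4
T = 47.8 kN/m

T = 48 kN/m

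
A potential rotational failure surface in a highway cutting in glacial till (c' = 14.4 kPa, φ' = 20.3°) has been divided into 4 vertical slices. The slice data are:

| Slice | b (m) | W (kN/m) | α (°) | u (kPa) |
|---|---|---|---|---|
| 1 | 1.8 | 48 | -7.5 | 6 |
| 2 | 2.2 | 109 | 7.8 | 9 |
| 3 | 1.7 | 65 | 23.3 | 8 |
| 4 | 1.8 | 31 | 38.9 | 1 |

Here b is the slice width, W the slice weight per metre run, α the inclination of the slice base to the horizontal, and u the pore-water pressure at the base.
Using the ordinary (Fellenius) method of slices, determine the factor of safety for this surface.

Ordinary method of slices: FS = Σ[c'·Δl_i + (W_i cosα_i − u_i·Δl_i)·tanφ'] / Σ W_i sinα_i, with Δl_i = b_i / cosα_i.
Slice 1: Δl = 1.8/cos(-7.5°) = 1.816 m; N'_1 = 48·cos(-7.5°) − 6·1.816 = 36.7; c'Δl = 26.14; W sinα = -6.3
Slice 2: Δl = 2.2/cos7.8° = 2.221 m; N'_2 = 109·cos7.8° − 9·2.221 = 88.0; c'Δl = 31.98; W sinα = 14.8
Slice 3: Δl = 1.7/cos23.3° = 1.851 m; N'_3 = 65·cos23.3° − 8·1.851 = 44.9; c'Δl = 26.65; W sinα = 25.7
Slice 4: Δl = 1.8/cos38.9° = 2.313 m; N'_4 = 31·cos38.9° − 1·2.313 = 21.8; c'Δl = 33.31; W sinα = 19.5
Σc'Δl = 118.1 kN/m; ΣN' = 191.4 kN/m; ΣW sinα = 53.7 kN/m
Resisting = 118.1 + 191.4·tan20.3° = 118.1 + 70.8 = 188.9 kN/m
FS = 188.9 / 53.7 = 3.517

FS = 3.52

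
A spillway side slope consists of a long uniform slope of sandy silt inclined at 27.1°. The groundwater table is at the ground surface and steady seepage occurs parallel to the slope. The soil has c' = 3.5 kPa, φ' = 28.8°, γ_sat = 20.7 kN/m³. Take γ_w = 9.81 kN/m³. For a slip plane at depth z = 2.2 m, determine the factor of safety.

FS = 0.75

With seepage parallel to the slope and the water table at the surface, the effective normal stress on the slip plane uses the buoyant unit weight γ' = γ_sat − γ_w while the driving shear stress uses γ_sat:
FS = [c' + γ' z cos²β tanφ'] / [γ_sat z sinβ cosβ]
γ' = 20.7 − 9.81 = 10.89 kN/m³
Numerator = 3.5 + 10.89·2.2·cos²27.1°·tan28.8° = 3.5 + 10.89·2.2·0.7925·0.5498 = 13.938 kPa
Denominator = 20.7·2.2·sin27.1°·cos27.1° = 20.7·2.2·0.4555·0.8902 = 18.468 kPa
FS = 13.938 / 18.468 = 0.755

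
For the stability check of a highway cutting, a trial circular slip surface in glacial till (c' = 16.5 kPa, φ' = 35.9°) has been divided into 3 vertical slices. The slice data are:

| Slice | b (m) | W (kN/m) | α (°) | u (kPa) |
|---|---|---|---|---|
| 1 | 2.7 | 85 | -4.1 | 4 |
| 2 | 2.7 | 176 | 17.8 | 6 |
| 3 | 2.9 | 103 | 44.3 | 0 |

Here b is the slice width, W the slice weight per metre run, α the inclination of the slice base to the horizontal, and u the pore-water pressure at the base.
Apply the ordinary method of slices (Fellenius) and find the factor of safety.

Ordinary method of slices: FS = Σ[c'·Δl_i + (W_i cosα_i − u_i·Δl_i)·tanφ'] / Σ W_i sinα_i, with Δl_i = b_i / cosα_i.
Slice 1: Δl = 2.7/cos(-4.1°) = 2.707 m; N'_1 = 85·cos(-4.1°) − 4·2.707 = 74.0; c'Δl = 44.66; W sinα = -6.1
Slice 2: Δl = 2.7/cos17.8° = 2.836 m; N'_2 = 176·cos17.8° − 6·2.836 = 150.6; c'Δl = 46.79; W sinα = 53.8
Slice 3: Δl = 2.9/cos44.3° = 4.052 m; N'_3 = 103·cos44.3° − 0·4.052 = 73.7; c'Δl = 66.86; W sinα = 71.9
Σc'Δl = 158.3 kN/m; ΣN' = 298.2 kN/m; ΣW sinα = 119.7 kN/m
Resisting = 158.3 + 298.2·tan35.9° = 158.3 + 215.9 = 374.2 kN/m
FS = 374.2 / 119.7 = 3.127

FS = 3.13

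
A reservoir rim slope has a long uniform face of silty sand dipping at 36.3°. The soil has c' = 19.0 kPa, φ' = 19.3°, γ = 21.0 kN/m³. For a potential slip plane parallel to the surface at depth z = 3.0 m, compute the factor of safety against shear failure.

For an infinite slope with a slip plane parallel to the surface (no pore pressure): FS = [c' + γz cos²β tanφ'] / [γz sinβ cosβ].
γz = 21.0·3.0 = 63.00 kN/m²
Numerator = 19.0 + 63.00·cos²36.3°·tan19.3° = 19.0 + 63.00·0.6495·0.3502 = 33.330 kPa
Denominator = 63.00·sin36.3°·cos36.3° = 63.00·0.5920·0.8059 = 30.059 kPa
FS = 33.330 / 30.059 = 1.109

FS = 1.11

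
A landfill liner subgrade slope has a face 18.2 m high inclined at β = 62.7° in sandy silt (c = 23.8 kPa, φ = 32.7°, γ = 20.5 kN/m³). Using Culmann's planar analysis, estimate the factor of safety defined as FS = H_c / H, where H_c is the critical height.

FS = 1.42

H_c = (4c/γ) · sinβ cosφ / [1 − cos(β − φ)]
    = (4·23.8/20.5) · sin62.7°·cos32.7° / [1 − cos30.0°]
    = 4.644 · 0.7478 / 0.1340 = 25.92 m
FS = H_c / H = 25.92 / 18.2 = 1.424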